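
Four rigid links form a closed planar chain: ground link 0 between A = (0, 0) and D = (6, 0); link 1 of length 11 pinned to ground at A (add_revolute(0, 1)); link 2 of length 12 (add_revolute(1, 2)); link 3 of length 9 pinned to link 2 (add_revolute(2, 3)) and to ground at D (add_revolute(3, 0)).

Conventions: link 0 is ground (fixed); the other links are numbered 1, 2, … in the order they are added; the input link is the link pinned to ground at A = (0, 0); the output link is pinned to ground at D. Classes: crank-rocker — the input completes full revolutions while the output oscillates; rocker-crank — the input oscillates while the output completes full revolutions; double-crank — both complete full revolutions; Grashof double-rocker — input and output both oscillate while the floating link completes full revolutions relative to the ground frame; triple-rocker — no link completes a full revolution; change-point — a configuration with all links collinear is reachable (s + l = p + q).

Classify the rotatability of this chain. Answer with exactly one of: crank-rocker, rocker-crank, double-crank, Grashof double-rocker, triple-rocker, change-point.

lengths: ground=6, input=11, coupler=12, output=9
sorted: s=6 (shortest), l=12 (longest), p+q=20
s + l = 18 vs p + q = 20
s + l < p + q (Grashof) with shortest = ground link → double-crank

double-crank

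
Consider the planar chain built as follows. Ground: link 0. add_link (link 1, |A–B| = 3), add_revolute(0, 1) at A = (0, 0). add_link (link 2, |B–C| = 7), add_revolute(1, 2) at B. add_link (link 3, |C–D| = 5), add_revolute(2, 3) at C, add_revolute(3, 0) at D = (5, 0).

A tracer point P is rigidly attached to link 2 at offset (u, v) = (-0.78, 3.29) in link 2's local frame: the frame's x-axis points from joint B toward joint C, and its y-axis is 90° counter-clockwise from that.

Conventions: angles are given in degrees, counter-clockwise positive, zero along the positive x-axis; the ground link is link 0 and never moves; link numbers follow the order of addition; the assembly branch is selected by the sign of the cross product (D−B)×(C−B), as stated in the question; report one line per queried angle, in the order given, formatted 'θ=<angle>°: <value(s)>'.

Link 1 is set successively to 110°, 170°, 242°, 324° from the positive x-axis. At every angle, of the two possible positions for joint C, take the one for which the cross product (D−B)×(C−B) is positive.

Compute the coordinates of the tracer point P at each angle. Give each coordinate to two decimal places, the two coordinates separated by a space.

A=(0,0), D=(5.00,0)
θ=110°: B = A + 3.00·(cos110°, sin110°) = (-1.0261, 2.8191)
θ=110°: |BD| = 6.6529
θ=110°: circle(B,7.00) ∩ circle(D,5.00): a=5.1302, h=4.7625
θ=110°:   candidates: C₊=(5.6388,4.9590) cross=31.684; C₋=(1.6027,-3.6686) cross=-31.684
θ=110°:   branch + wants cross > 0 → take C=(5.6388,4.9590) (cross=31.684)
θ=110°: ex = (C−B)/|BC| = (0.9521,0.3057); ey = (-0.3057,0.9521)
θ=110°: P = B + -0.78·ex + 3.29·ey = (-2.7745,5.7131)
θ=170°: B = A + 3.00·(cos170°, sin170°) = (-2.9544, 0.5209)
θ=170°: |BD| = 7.9715
θ=170°: circle(B,7.00) ∩ circle(D,5.00): a=5.4911, h=4.3414
θ=170°:   candidates: C₊=(2.8087,4.4942) cross=34.607; C₋=(2.2412,-4.1700) cross=-34.607
θ=170°:   branch + wants cross > 0 → take C=(2.8087,4.4942) (cross=34.607)
θ=170°: ex = (C−B)/|BC| = (0.8233,0.5676); ey = (-0.5676,0.8233)
θ=170°: P = B + -0.78·ex + 3.29·ey = (-5.4640,2.7869)
θ=242°: B = A + 3.00·(cos242°, sin242°) = (-1.4084, -2.6488)
θ=242°: |BD| = 6.9343
θ=242°: circle(B,7.00) ∩ circle(D,5.00): a=5.1977, h=4.6887
θ=242°:   candidates: C₊=(1.6040,3.6698) cross=32.513; C₋=(5.1862,-4.9965) cross=-32.513
θ=242°:   branch + wants cross > 0 → take C=(1.6040,3.6698) (cross=32.513)
θ=242°: ex = (C−B)/|BC| = (0.4303,0.9027); ey = (-0.9027,0.4303)
θ=242°: P = B + -0.78·ex + 3.29·ey = (-4.7138,-1.9371)
θ=324°: B = A + 3.00·(cos324°, sin324°) = (2.4271, -1.7634)
θ=324°: |BD| = 3.1192
θ=324°: circle(B,7.00) ∩ circle(D,5.00): a=5.4067, h=4.4460
θ=324°:   candidates: C₊=(4.3735,4.9606) cross=13.868; C₋=(9.4003,-2.3742) cross=-13.868
θ=324°:   branch + wants cross > 0 → take C=(4.3735,4.9606) (cross=13.868)
θ=324°: ex = (C−B)/|BC| = (0.2781,0.9606); ey = (-0.9606,0.2781)
θ=324°: P = B + -0.78·ex + 3.29·ey = (-0.9501,-1.5978)

θ=110°: -2.77 5.71
θ=170°: -5.46 2.79
θ=242°: -4.71 -1.94
θ=324°: -0.95 -1.60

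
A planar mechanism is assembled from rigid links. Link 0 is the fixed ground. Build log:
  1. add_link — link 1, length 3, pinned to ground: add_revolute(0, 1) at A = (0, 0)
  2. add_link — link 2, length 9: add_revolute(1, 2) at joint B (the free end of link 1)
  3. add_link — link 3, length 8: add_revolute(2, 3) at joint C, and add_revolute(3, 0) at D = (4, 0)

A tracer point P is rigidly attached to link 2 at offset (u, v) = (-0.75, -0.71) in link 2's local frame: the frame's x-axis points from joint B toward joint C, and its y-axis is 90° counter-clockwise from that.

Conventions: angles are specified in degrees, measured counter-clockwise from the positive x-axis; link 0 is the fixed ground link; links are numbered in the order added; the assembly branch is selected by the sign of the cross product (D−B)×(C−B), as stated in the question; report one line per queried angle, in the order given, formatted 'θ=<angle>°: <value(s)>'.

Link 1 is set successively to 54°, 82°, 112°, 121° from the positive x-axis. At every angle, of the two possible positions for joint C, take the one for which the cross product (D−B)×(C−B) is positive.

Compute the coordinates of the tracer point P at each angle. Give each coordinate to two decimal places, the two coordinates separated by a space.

A=(0,0), D=(4.00,0)
θ=54°: B = A + 3.00·(cos54°, sin54°) = (1.7634, 2.4271)
θ=54°: |BD| = 3.3005
θ=54°: circle(B,9.00) ∩ circle(D,8.00): a=4.2256, h=7.9463
θ=54°:   candidates: C₊=(10.4704,4.7047) cross=26.227; C₋=(-1.2165,-6.0653) cross=-26.227
θ=54°:   branch + wants cross > 0 → take C=(10.4704,4.7047) (cross=26.227)
θ=54°: ex = (C−B)/|BC| = (0.9674,0.2531); ey = (-0.2531,0.9674)
θ=54°: P = B + -0.75·ex + -0.71·ey = (1.2175,1.5504)
θ=82°: B = A + 3.00·(cos82°, sin82°) = (0.4175, 2.9708)
θ=82°: |BD| = 4.6540
θ=82°: circle(B,9.00) ∩ circle(D,8.00): a=4.1534, h=7.9843
θ=82°:   candidates: C₊=(8.7113,6.4656) cross=37.159; C₋=(-1.4820,-5.8265) cross=-37.159
θ=82°:   branch + wants cross > 0 → take C=(8.7113,6.4656) (cross=37.159)
θ=82°: ex = (C−B)/|BC| = (0.9215,0.3883); ey = (-0.3883,0.9215)
θ=82°: P = B + -0.75·ex + -0.71·ey = (0.0021,2.0253)
θ=112°: B = A + 3.00·(cos112°, sin112°) = (-1.1238, 2.7816)
θ=112°: |BD| = 5.8301
θ=112°: circle(B,9.00) ∩ circle(D,8.00): a=4.3730, h=7.8662
θ=112°:   candidates: C₊=(6.4723,7.6084) cross=45.861; C₋=(-1.0335,-6.2180) cross=-45.861
θ=112°:   branch + wants cross > 0 → take C=(6.4723,7.6084) (cross=45.861)
θ=112°: ex = (C−B)/|BC| = (0.8440,0.5363); ey = (-0.5363,0.8440)
θ=112°: P = B + -0.75·ex + -0.71·ey = (-1.3760,1.7801)
θ=121°: B = A + 3.00·(cos121°, sin121°) = (-1.5451, 2.5715)
θ=121°: |BD| = 6.1124
θ=121°: circle(B,9.00) ∩ circle(D,8.00): a=4.4468, h=7.8247
θ=121°:   candidates: C₊=(5.7809,7.7993) cross=47.827; C₋=(-0.8029,-6.3978) cross=-47.827
θ=121°:   branch + wants cross > 0 → take C=(5.7809,7.7993) (cross=47.827)
θ=121°: ex = (C−B)/|BC| = (0.8140,0.5809); ey = (-0.5809,0.8140)
θ=121°: P = B + -0.75·ex + -0.71·ey = (-1.7432,1.5579)

θ=54°: 1.22 1.55
θ=82°: 0.00 2.03
θ=112°: -1.38 1.78
θ=121°: -1.74 1.56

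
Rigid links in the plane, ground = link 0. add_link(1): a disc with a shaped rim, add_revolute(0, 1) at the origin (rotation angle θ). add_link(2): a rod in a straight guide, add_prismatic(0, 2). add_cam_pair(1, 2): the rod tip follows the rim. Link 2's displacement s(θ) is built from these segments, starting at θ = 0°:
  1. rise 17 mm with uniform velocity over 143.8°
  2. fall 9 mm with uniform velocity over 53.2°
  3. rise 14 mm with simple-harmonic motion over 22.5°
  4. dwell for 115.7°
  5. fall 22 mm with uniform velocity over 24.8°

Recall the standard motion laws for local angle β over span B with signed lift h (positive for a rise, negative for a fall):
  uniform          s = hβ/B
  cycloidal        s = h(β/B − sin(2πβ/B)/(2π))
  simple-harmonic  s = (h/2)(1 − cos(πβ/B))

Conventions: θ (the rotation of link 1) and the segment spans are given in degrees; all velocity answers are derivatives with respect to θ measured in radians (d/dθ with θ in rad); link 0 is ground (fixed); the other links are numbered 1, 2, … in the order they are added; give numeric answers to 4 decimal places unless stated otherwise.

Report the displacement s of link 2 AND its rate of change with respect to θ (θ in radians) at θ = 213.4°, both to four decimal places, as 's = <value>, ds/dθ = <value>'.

segment 1 (0° to 143.8°, uniform, h = 17) is passed completely: s = 0.0000 + (17) = 17.0000
segment 2 (143.8° to 197°, uniform, h = -9) is passed completely: s = 17.0000 + (-9) = 8.0000
θ = 213.4° falls in segment 3 (197° to 219.5°, simple-harmonic, h = 14): β = 213.4 − 197 = 16.4°, B = 22.5°; Δs = 14/2·(1 − cos(π·0.7289)) = 11.6108; s = 8.0000 + 11.6108 = 19.6108
velocity in seg [197°–219.5°] (simple-harmonic), θ in radians: β = 16.4° = 0.2862 rad, B = 22.5° = 0.3927 rad; ds/dθ = (πh/(2B)) sin(πβ/B) = (π·14/(2·0.3927)) sin(π·0.7289) = 42.135235 mm/rad

s = 19.6108, ds/dθ = 42.1352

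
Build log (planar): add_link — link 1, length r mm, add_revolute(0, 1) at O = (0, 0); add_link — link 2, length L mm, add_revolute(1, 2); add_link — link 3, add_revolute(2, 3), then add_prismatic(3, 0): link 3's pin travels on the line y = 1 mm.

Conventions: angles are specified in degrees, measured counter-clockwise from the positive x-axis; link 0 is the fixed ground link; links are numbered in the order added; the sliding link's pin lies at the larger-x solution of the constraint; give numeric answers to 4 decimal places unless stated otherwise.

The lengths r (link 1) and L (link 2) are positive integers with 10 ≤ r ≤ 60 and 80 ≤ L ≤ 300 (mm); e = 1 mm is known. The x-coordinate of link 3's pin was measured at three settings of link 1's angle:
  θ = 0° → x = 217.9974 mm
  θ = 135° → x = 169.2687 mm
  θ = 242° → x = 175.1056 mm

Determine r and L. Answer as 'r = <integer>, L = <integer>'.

constraint per measurement: (x − r cos θ)² + (r sin θ − e)² = L²
subtracting the θ₁ and θ₂ equations cancels the r² and L² terms:
r = (x₁² − x₂²) / (2[(x₁cos θ₁ + e sin θ₁) − (x₂cos θ₂ + e sin θ₂)]) = 28.0000 → r = 28
L² = (x₁ − r cos θ₁)² + (r sin θ₁ − e)² = 36100.0120 → L = 190.0000 → L = 190
check at θ₃=242°: x = 175.1056 (printed 175.1056) ✓

r = 28, L = 190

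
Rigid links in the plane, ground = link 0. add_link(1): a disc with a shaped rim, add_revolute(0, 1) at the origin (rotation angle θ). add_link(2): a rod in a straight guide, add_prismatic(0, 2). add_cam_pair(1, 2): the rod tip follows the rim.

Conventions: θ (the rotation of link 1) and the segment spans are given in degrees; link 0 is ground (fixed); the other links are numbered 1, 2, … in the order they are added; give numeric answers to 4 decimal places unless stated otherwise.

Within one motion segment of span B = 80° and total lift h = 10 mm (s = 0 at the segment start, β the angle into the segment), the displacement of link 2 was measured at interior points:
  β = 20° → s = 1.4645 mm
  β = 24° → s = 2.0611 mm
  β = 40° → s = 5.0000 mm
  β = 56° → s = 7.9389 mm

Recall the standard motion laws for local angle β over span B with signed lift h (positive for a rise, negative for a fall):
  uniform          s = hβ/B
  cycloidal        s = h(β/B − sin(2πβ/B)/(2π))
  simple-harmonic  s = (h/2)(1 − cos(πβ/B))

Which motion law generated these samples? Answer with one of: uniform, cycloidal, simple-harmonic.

candidates at β/B = r: uniform s = h·r (linear in β); cycloidal s = h·(r − sin(2πr)/(2π)); simple-harmonic s = (h/2)(1 − cos(πr))
β=20°: printed 1.4645 | uniform 2.5000, cycloidal 0.9085, simple-harmonic 1.4645
β=24°: printed 2.0611 | uniform 3.0000, cycloidal 1.4863, simple-harmonic 2.0611
β=40°: printed 5.0000 | uniform 5.0000, cycloidal 5.0000, simple-harmonic 5.0000
β=56°: printed 7.9389 | uniform 7.0000, cycloidal 8.5137, simple-harmonic 7.9389
only one law matches every sample → simple-harmonic

simple-harmonic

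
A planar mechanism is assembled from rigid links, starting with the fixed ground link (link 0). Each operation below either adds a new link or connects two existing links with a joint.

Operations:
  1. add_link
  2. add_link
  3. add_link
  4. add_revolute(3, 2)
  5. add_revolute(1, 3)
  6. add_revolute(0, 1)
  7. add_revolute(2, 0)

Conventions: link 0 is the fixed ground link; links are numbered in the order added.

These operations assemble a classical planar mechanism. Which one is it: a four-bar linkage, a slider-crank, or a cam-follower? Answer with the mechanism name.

links: 4 (incl. ground); joints: 4 revolute, 0 prismatic, 0 higher (cam) pair, forming one closed loop
4 links in a single 4R loop → four-bar linkage

four-bar linkage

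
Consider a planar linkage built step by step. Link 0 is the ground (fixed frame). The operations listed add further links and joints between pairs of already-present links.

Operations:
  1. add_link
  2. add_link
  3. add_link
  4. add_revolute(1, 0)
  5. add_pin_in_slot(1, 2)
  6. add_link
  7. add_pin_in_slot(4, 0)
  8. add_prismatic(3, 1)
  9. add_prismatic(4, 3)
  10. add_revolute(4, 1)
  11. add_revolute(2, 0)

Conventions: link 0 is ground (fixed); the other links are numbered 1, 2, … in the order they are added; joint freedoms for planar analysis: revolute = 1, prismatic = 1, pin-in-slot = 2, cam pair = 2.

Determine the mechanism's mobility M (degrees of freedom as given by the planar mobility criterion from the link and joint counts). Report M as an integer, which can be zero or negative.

ground; <1,0,0>
#1 <2,0,0>
#2 <3,0,0>
#3 <4,0,0>
R:1↔0 J1 <4,1,0>
PS:1↔2 J2 <4,1,1>
#4 <5,1,1>
PS:4↔0 J2 <5,1,2>
P:3↔1 J1 <5,2,2>
P:4↔3 J1 <5,3,2>
R:4↔1 J1 <5,4,2>
R:2↔0 J1 <5,5,2>
3×4 − 2×5 − 1×2 = 0

M = 0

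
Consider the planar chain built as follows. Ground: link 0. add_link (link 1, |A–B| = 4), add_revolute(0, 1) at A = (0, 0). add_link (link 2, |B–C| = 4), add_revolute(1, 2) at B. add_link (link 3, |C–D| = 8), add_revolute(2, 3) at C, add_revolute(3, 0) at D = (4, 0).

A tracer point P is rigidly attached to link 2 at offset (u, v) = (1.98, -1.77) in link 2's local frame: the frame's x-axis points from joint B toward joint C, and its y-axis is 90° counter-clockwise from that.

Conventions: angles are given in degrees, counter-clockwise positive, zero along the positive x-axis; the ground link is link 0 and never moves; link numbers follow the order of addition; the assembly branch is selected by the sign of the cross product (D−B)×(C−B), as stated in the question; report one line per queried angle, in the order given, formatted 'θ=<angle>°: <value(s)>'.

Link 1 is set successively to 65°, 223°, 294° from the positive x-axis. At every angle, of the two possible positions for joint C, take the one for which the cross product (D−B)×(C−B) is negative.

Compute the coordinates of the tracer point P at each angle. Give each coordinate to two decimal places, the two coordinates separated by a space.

A=(0,0), D=(4.00,0)
θ=65°: B = A + 4.00·(cos65°, sin65°) = (1.6905, 3.6252)
θ=65°: |BD| = 4.2984
θ=65°: circle(B,4.00) ∩ circle(D,8.00): a=-3.4343, h=2.0508
θ=65°:   candidates: C₊=(1.5749,7.6236) cross=8.815; C₋=(-1.8844,5.4198) cross=-8.815
θ=65°:   branch - wants cross < 0 → take C=(-1.8844,5.4198) (cross=-8.815)
θ=65°: ex = (C−B)/|BC| = (-0.8937,0.4486); ey = (-0.4486,-0.8937)
θ=65°: P = B + 1.98·ex + -1.77·ey = (0.7150,6.0954)
θ=223°: B = A + 4.00·(cos223°, sin223°) = (-2.9254, -2.7280)
θ=223°: |BD| = 7.4433
θ=223°: circle(B,4.00) ∩ circle(D,8.00): a=0.4973, h=3.9690
θ=223°:   candidates: C₊=(-3.9173,1.1471) cross=29.542; C₋=(-1.0081,-6.2385) cross=-29.542
θ=223°:   branch - wants cross < 0 → take C=(-1.0081,-6.2385) (cross=-29.542)
θ=223°: ex = (C−B)/|BC| = (0.4793,-0.8776); ey = (0.8776,0.4793)
θ=223°: P = B + 1.98·ex + -1.77·ey = (-3.5297,-5.3141)
θ=294°: B = A + 4.00·(cos294°, sin294°) = (1.6269, -3.6542)
θ=294°: |BD| = 4.3571
θ=294°: circle(B,4.00) ∩ circle(D,8.00): a=-3.3297, h=2.2166
θ=294°:   candidates: C₊=(-2.0455,-5.2394) cross=9.658; C₋=(1.6725,-7.6539) cross=-9.658
θ=294°:   branch - wants cross < 0 → take C=(1.6725,-7.6539) (cross=-9.658)
θ=294°: ex = (C−B)/|BC| = (0.0114,-0.9999); ey = (0.9999,0.0114)
θ=294°: P = B + 1.98·ex + -1.77·ey = (-0.1204,-5.6542)

θ=65°: 0.72 6.10
θ=223°: -3.53 -5.31
θ=294°: -0.12 -5.65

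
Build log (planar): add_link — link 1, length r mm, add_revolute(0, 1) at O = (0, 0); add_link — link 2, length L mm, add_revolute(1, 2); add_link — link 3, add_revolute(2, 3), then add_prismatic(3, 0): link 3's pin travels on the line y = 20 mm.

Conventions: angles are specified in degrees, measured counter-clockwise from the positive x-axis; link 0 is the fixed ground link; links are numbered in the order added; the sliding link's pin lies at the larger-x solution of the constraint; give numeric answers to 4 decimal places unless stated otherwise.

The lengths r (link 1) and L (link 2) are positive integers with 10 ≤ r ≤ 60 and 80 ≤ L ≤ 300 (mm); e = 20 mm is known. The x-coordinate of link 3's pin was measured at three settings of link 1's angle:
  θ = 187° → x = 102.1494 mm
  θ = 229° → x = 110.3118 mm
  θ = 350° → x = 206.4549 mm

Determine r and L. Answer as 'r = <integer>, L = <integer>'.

constraint per measurement: (x − r cos θ)² + (r sin θ − e)² = L²
subtracting the θ₁ and θ₂ equations cancels the r² and L² terms:
r = (x₁² − x₂²) / (2[(x₁cos θ₁ + e sin θ₁) − (x₂cos θ₂ + e sin θ₂)]) = 53.0006 → r = 53
L² = (x₁ − r cos θ₁)² + (r sin θ₁ − e)² = 24648.9903 → L = 157.0000 → L = 157
check at θ₃=350°: x = 206.4549 (printed 206.4549) ✓

r = 53, L = 157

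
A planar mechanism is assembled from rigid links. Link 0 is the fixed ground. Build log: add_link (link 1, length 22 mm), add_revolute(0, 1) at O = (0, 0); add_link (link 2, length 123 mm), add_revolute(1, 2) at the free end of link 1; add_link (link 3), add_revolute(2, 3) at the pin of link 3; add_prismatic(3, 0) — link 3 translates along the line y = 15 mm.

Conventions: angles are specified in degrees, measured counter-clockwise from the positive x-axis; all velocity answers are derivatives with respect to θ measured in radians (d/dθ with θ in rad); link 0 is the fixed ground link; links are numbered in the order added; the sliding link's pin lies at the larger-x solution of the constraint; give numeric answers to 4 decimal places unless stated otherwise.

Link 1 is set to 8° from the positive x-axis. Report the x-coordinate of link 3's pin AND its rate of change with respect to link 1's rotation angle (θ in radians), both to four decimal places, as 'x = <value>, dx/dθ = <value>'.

geometry: r = 22 mm, L = 123 mm, e = 15 mm
crank pin P = (r cos θ, r sin θ) = (21.785898, 3.061808)
h = r sin θ − e = 3.061808 − 15 = -11.938192
x = r cos θ + √(L² − h²) = 21.785898 + 122.419278 = 144.205175
dx/dθ = −r sin θ − h·r cos θ/√(L² − h²) (θ in radians; h = -11.938192) = -0.937272

x = 144.2052, dx/dθ = -0.9373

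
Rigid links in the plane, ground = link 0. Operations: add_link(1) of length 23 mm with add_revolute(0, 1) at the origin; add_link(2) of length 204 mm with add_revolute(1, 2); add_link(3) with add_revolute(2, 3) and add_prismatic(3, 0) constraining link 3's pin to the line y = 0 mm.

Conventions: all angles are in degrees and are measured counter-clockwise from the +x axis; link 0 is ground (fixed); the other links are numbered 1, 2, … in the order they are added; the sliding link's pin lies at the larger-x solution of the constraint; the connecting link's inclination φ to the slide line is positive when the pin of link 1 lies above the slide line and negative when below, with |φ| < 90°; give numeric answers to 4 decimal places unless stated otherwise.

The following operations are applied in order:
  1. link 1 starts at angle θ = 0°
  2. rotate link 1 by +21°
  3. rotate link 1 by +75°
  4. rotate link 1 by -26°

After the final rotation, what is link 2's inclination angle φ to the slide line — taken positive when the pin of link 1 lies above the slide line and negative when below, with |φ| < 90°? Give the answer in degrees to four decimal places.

geometry: r = 23 mm, L = 204 mm, e = 0 mm; θ starts at 0°
rotate link 1 by +21°: θ ← 0° +21° = 21°
rotate link 1 by +75°: θ ← 21° +75° = 96°
rotate link 1 by -26°: θ ← 96° -26° = 70°
h = r sin θ − e = 21.612930 − 0 = 21.612930
sin φ = h / L = 21.612930 / 204 = 0.10594574
φ = arcsin(0.10594574) = 6.081657°

6.0817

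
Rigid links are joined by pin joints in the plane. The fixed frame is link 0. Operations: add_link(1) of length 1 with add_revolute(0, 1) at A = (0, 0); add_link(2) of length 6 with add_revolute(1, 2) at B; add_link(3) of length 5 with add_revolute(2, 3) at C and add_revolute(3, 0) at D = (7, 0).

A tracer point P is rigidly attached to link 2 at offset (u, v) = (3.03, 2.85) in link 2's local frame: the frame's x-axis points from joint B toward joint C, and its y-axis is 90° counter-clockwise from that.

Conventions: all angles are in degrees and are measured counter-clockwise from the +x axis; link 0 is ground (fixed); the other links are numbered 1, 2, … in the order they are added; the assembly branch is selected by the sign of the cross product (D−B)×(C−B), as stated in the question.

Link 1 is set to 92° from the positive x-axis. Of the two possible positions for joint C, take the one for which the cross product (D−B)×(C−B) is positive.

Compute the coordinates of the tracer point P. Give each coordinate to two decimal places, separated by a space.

A=(0,0), D=(7.00,0)
B = A + 1.00·(cos92°, sin92°) = (-0.0349, 0.9994)
|BD| = 7.1055
circle(B,6.00) ∩ circle(D,5.00): a=4.3268, h=4.1568
  candidates: C₊=(4.8335,4.5063) cross=29.536; C₋=(3.6643,-3.7246) cross=-29.536
  branch + wants cross > 0 → take C=(4.8335,4.5063) (cross=29.536)
ex = (C−B)/|BC| = (0.8114,0.5845); ey = (-0.5845,0.8114)
P = B + 3.03·ex + 2.85·ey = (0.7579,5.0829)

0.76 5.08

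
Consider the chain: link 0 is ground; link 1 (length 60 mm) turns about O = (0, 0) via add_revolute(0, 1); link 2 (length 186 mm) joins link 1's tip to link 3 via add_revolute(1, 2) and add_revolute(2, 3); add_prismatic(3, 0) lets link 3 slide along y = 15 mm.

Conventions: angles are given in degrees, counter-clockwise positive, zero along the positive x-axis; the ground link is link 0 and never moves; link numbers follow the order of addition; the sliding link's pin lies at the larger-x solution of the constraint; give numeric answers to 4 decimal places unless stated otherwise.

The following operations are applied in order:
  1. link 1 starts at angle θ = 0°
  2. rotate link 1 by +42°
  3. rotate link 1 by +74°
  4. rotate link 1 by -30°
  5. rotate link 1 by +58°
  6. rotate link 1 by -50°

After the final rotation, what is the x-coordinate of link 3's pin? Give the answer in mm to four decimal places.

geometry: r = 60 mm, L = 186 mm, e = 15 mm; θ starts at 0°
rotate link 1 by +42°: θ ← 0° +42° = 42°
rotate link 1 by +74°: θ ← 42° +74° = 116°
rotate link 1 by -30°: θ ← 116° -30° = 86°
rotate link 1 by +58°: θ ← 86° +58° = 144°
rotate link 1 by -50°: θ ← 144° -50° = 94°
crank pin P = (r cos θ, r sin θ) = (-4.185388, 59.853843)
h = r sin θ − e = 59.853843 − 15 = 44.853843
x = r cos θ + √(L² − h²) = -4.185388 + 180.510755 = 176.325367

176.3254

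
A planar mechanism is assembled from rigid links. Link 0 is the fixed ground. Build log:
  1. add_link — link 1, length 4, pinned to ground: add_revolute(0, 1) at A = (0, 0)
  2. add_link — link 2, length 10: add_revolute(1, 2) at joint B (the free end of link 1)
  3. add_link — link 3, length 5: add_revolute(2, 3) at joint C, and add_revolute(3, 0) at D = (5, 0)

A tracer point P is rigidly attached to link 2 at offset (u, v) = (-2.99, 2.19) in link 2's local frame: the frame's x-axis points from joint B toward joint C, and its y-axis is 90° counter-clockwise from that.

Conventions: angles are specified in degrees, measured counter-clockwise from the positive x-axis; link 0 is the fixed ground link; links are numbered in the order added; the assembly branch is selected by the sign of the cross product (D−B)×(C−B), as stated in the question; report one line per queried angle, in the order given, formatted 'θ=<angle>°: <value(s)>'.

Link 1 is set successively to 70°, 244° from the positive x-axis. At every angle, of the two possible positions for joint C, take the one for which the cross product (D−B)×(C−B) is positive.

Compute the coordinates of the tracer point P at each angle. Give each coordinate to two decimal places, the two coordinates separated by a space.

A=(0,0), D=(5.00,0)
θ=70°: B = A + 4.00·(cos70°, sin70°) = (1.3681, 3.7588)
θ=70°: |BD| = 5.2268
θ=70°: circle(B,10.00) ∩ circle(D,5.00): a=9.7880, h=2.0483
θ=70°:   candidates: C₊=(9.6424,-1.8569) cross=10.706; C₋=(6.6964,-4.7034) cross=-10.706
θ=70°:   branch + wants cross > 0 → take C=(9.6424,-1.8569) (cross=10.706)
θ=70°: ex = (C−B)/|BC| = (0.8274,-0.5616); ey = (0.5616,0.8274)
θ=70°: P = B + -2.99·ex + 2.19·ey = (0.1239,7.2499)
θ=244°: B = A + 4.00·(cos244°, sin244°) = (-1.7535, -3.5952)
θ=244°: |BD| = 7.6508
θ=244°: circle(B,10.00) ∩ circle(D,5.00): a=8.7268, h=4.8828
θ=244°:   candidates: C₊=(3.6554,4.8158) cross=37.358; C₋=(8.2443,-3.8045) cross=-37.358
θ=244°:   branch + wants cross > 0 → take C=(3.6554,4.8158) (cross=37.358)
θ=244°: ex = (C−B)/|BC| = (0.5409,0.8411); ey = (-0.8411,0.5409)
θ=244°: P = B + -2.99·ex + 2.19·ey = (-5.2127,-4.9255)

θ=70°: 0.12 7.25
θ=244°: -5.21 -4.93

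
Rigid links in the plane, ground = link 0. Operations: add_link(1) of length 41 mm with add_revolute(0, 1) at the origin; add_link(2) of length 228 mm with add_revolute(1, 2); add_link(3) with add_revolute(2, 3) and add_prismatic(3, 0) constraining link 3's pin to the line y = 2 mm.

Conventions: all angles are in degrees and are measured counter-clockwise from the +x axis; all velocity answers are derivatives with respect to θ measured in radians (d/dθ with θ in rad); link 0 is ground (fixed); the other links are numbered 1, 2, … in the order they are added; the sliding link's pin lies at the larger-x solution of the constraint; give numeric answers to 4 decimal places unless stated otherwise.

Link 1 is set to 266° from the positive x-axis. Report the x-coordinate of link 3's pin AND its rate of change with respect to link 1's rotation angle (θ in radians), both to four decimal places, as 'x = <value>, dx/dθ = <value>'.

geometry: r = 41 mm, L = 228 mm, e = 2 mm
crank pin P = (r cos θ, r sin θ) = (-2.860015, -40.900126)
h = r sin θ − e = -40.900126 − 2 = -42.900126
x = r cos θ + √(L² − h²) = -2.860015 + 223.927620 = 221.067605
dx/dθ = −r sin θ − h·r cos θ/√(L² − h²) (θ in radians; h = -42.900126) = 40.352203

x = 221.0676, dx/dθ = 40.3522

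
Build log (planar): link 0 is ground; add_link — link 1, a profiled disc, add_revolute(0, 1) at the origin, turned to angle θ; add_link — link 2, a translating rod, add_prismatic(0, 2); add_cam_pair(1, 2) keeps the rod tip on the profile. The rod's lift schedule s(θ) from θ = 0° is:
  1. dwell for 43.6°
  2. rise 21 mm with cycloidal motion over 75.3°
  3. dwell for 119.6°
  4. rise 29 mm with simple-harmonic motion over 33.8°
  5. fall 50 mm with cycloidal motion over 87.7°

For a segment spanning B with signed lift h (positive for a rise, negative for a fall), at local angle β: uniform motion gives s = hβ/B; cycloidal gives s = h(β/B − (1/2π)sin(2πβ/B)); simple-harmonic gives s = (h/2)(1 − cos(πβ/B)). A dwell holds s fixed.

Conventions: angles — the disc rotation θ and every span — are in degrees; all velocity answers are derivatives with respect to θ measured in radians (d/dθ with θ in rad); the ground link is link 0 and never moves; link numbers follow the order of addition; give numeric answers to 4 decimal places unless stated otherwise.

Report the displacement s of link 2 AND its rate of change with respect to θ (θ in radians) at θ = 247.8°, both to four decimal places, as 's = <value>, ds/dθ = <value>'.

seg 1 [0°–43.6°] dwell: s stays 0.0000
seg 2 [43.6°–118.9°] cycloidal, h=21: full span → s += 21 → s = 21.0000
seg 3 [118.9°–238.5°] dwell: s stays 21.0000
seg 4 [238.5°–272.3°] simple-harmonic, h=29: θ=247.8° here. β=9.3, B=33.8. 29/2·(1 − cos(π·0.2751)) = 5.0881 → s = 26.0881
velocity in seg [238.5°–272.3°] (simple-harmonic), θ in radians: β = 9.3° = 0.1623 rad, B = 33.8° = 0.5899 rad; ds/dθ = (πh/(2B)) sin(πβ/B) = (π·29/(2·0.5899)) sin(π·0.2751) = 58.741039 mm/rad

s = 26.0881, ds/dθ = 58.7410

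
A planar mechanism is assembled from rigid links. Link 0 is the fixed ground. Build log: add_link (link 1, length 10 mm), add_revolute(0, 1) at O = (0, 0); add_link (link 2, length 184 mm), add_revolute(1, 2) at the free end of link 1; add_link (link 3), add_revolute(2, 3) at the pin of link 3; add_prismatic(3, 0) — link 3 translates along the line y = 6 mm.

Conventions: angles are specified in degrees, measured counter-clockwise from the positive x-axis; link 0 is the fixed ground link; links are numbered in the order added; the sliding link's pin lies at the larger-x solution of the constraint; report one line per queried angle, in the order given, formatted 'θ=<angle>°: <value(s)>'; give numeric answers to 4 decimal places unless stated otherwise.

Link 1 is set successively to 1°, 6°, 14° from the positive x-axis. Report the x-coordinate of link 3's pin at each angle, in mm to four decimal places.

geometry: r = 10 mm, L = 184 mm, e = 6 mm
θ=1°: crank pin P = (r cos θ, r sin θ) = (9.998477, 0.174524)
θ=1°: h = r sin θ − e = 0.174524 − 6 = -5.825476
θ=1°: x = r cos θ + √(L² − h²) = 9.998477 + 183.907759 = 193.906236
θ=6°: crank pin P = (r cos θ, r sin θ) = (9.945219, 1.045285)
θ=6°: h = r sin θ − e = 1.045285 − 6 = -4.954715
θ=6°: x = r cos θ + √(L² − h²) = 9.945219 + 183.933278 = 193.878497
θ=14°: crank pin P = (r cos θ, r sin θ) = (9.702957, 2.419219)
θ=14°: h = r sin θ − e = 2.419219 − 6 = -3.580781
θ=14°: x = r cos θ + √(L² − h²) = 9.702957 + 183.965154 = 193.668112

θ=1°: 193.9062
θ=6°: 193.8785
θ=14°: 193.6681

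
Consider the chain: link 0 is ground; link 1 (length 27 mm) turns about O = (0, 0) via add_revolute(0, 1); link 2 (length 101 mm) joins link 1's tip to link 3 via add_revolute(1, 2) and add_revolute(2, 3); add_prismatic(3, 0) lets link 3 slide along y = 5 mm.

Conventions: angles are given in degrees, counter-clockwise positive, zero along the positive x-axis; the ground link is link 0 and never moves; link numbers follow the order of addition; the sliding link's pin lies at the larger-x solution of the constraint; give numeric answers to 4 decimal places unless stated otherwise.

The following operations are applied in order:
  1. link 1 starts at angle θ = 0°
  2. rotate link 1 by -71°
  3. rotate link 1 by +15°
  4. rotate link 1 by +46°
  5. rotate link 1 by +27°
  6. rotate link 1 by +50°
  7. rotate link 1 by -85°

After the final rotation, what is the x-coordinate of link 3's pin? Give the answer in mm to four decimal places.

geometry: r = 27 mm, L = 101 mm, e = 5 mm; θ starts at 0°
rotate link 1 by -71°: θ ← 0° -71° = -71°
rotate link 1 by +15°: θ ← -71° +15° = -56°
rotate link 1 by +46°: θ ← -56° +46° = -10°
rotate link 1 by +27°: θ ← -10° +27° = 17°
rotate link 1 by +50°: θ ← 17° +50° = 67°
rotate link 1 by -85°: θ ← 67° -85° = -18°
crank pin P = (r cos θ, r sin θ) = (25.678526, -8.343459)
h = r sin θ − e = -8.343459 − 5 = -13.343459
x = r cos θ + √(L² − h²) = 25.678526 + 100.114695 = 125.793221

125.7932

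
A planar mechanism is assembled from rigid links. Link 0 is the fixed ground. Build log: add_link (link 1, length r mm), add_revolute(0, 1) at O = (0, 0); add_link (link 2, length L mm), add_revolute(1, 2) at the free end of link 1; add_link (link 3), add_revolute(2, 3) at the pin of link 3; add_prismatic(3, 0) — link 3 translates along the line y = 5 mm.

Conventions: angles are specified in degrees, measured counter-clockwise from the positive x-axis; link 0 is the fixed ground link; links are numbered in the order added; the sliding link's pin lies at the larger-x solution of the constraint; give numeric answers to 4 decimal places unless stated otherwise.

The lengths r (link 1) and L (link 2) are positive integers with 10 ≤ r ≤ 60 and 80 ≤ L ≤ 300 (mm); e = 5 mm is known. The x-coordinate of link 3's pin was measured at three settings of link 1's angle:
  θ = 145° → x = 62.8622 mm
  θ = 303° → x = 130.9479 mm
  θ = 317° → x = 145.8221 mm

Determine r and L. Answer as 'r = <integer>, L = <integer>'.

constraint per measurement: (x − r cos θ)² + (r sin θ − e)² = L²
subtracting the θ₁ and θ₂ equations cancels the r² and L² terms:
r = (x₁² − x₂²) / (2[(x₁cos θ₁ + e sin θ₁) − (x₂cos θ₂ + e sin θ₂)]) = 57.0000 → r = 57
L² = (x₁ − r cos θ₁)² + (r sin θ₁ − e)² = 12768.9994 → L = 113.0000 → L = 113
check at θ₃=317°: x = 145.8221 (printed 145.8221) ✓

r = 57, L = 113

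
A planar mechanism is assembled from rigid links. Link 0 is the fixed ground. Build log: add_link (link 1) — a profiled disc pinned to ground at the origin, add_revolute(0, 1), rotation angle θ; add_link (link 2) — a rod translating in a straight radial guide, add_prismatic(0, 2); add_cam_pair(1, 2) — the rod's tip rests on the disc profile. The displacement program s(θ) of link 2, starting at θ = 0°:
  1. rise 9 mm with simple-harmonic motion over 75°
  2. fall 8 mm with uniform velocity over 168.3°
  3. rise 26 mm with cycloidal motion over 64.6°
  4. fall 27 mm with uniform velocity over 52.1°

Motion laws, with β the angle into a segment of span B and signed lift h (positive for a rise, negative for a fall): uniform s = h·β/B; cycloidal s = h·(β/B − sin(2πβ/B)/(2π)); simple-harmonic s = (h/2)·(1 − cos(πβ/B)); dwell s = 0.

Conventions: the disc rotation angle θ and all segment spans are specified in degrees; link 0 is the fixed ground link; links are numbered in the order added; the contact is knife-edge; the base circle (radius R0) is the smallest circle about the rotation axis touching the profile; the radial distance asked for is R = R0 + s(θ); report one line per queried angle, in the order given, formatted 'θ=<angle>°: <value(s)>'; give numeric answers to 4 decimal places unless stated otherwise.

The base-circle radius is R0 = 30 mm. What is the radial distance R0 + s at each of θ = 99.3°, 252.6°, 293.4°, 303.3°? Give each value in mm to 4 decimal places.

seg 1 [0°–75°] simple-harmonic, h=9: full span → s += 9 → s = 9.0000
seg 2 [75°–243.3°] uniform, h=-8: θ=99.3° here. β=24.3, B=168.3. -8·24.3/168.3 = -1.1551 → s = 7.8449
seg 2 [75°–243.3°] uniform, h=-8: full span → s += -8 → s = 1.0000
seg 3 [243.3°–307.9°] cycloidal, h=26: θ=252.6° here. β=9.3, B=64.6. 26·(0.1440 − sin(2π·0.1440)/(2π)) = 0.4899 → s = 1.4899
seg 3 [243.3°–307.9°] cycloidal, h=26: θ=293.4° here. β=50.1, B=64.6. 26·(0.7755 − sin(2π·0.7755)/(2π)) = 24.2489 → s = 25.2489
seg 3 [243.3°–307.9°] cycloidal, h=26: θ=303.3° here. β=60, B=64.6. 26·(0.9288 − sin(2π·0.9288)/(2π)) = 25.9388 → s = 26.9388
θ=99.3°: R = R0 + s = 30 + 7.8449 = 37.8449
θ=252.6°: R = R0 + s = 30 + 1.4899 = 31.4899
θ=293.4°: R = R0 + s = 30 + 25.2489 = 55.2489
θ=303.3°: R = R0 + s = 30 + 26.9388 = 56.9388

θ=99.3°: 37.8449
θ=252.6°: 31.4899
θ=293.4°: 55.2489
θ=303.3°: 56.9388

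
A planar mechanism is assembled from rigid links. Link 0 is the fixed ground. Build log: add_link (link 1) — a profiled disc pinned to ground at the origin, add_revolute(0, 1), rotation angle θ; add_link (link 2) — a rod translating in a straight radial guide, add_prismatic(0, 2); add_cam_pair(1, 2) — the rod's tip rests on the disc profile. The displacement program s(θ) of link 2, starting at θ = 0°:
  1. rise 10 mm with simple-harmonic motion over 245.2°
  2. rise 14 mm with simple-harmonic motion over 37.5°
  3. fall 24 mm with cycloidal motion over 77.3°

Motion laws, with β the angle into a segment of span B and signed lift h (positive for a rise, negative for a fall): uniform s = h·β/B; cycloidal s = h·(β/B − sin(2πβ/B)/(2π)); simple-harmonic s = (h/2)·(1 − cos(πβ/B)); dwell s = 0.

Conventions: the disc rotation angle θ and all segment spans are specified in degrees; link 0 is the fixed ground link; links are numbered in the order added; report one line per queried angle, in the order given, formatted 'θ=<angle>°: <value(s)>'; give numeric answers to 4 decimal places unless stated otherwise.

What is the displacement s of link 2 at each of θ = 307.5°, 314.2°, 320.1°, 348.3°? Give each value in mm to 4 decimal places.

seg 1 [0°–245.2°] simple-harmonic, h=10: full span → s += 10 → s = 10.0000
seg 2 [245.2°–282.7°] simple-harmonic, h=14: full span → s += 14 → s = 24.0000
seg 3 [282.7°–360°] cycloidal, h=-24: θ=307.5° here. β=24.8, B=77.3. -24·(0.3208 − sin(2π·0.3208)/(2π)) = -4.2522 → s = 19.7478
seg 3 [282.7°–360°] cycloidal, h=-24: θ=314.2° here. β=31.5, B=77.3. -24·(0.4075 − sin(2π·0.4075)/(2π)) = -7.6830 → s = 16.3170
seg 3 [282.7°–360°] cycloidal, h=-24: θ=320.1° here. β=37.4, B=77.3. -24·(0.4838 − sin(2π·0.4838)/(2π)) = -11.2245 → s = 12.7755
seg 3 [282.7°–360°] cycloidal, h=-24: θ=348.3° here. β=65.6, B=77.3. -24·(0.8486 − sin(2π·0.8486)/(2π)) = -23.4767 → s = 0.5233

θ=307.5°: 19.7478
θ=314.2°: 16.3170
θ=320.1°: 12.7755
θ=348.3°: 0.5233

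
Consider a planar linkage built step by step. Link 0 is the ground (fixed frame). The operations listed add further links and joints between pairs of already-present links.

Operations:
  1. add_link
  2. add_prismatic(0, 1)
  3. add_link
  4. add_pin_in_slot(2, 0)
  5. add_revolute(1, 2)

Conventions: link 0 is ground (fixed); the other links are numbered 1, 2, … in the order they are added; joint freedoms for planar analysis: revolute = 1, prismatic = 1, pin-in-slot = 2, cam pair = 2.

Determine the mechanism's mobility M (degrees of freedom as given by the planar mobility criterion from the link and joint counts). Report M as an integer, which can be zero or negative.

ground; <1,0,0>
#1 <2,0,0>
P:0↔1 J1 <2,1,0>
#2 <3,1,0>
PS:2↔0 J2 <3,1,1>
R:1↔2 J1 <3,2,1>
3×2 − 2×2 − 1×1 = 1

M = 1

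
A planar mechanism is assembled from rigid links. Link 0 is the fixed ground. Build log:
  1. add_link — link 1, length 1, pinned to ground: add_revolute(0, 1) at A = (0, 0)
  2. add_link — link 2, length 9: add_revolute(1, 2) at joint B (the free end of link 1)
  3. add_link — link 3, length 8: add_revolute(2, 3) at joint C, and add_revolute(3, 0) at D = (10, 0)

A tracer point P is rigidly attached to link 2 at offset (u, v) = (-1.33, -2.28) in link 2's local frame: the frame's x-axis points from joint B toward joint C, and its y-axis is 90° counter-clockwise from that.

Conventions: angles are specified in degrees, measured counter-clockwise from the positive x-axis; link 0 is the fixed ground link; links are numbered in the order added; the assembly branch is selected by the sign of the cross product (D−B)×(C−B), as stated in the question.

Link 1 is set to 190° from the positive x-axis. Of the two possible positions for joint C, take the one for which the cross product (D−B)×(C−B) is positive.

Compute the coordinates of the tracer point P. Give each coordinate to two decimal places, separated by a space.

A=(0,0), D=(10.00,0)
B = A + 1.00·(cos190°, sin190°) = (-0.9848, -0.1736)
|BD| = 10.9862
circle(B,9.00) ∩ circle(D,8.00): a=6.2668, h=6.4597
  candidates: C₊=(5.1791,6.3843) cross=70.967; C₋=(5.3833,-6.5335) cross=-70.967
  branch + wants cross > 0 → take C=(5.1791,6.3843) (cross=70.967)
ex = (C−B)/|BC| = (0.6849,0.7287); ey = (-0.7287,0.6849)
P = B + -1.33·ex + -2.28·ey = (-0.2344,-2.7043)

-0.23 -2.70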